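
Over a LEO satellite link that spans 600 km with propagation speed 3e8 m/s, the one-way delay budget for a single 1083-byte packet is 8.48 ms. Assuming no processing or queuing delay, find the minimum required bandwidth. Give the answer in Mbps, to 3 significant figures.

1.34 Mbps

L = 8664 bits.
Propagation delay = 600000 / 300000000 = 2 ms.
Transmission budget = 8.48 − 2 = 6.48 ms.
R ≥ L / t_tx = 8664 bits / 0.00648 s = 1.34 Mbps.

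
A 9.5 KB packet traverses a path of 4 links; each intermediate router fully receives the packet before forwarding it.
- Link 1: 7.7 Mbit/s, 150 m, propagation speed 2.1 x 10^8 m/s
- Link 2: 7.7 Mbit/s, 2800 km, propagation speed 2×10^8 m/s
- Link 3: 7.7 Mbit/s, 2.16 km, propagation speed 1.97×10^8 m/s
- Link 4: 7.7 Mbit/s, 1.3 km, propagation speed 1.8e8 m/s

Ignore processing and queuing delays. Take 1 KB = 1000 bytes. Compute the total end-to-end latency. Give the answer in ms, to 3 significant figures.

L = 76000 bits.
Transmission delay per hop = L/R = 76000/7700000 = 9.87013 ms; 4 hops → 39.4805 ms.
Propagation delays (d/s per hop): 0.000714286, 14, 0.0109645, 0.00722222 ms; sum = 14.0189 ms.
End-to-end = 53.5 ms.

53.5 ms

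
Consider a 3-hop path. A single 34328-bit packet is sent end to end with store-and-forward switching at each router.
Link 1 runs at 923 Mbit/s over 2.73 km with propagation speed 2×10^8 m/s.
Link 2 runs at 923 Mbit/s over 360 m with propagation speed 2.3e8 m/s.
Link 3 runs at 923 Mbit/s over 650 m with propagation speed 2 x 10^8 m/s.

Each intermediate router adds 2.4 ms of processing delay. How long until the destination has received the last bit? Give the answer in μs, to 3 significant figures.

Transmission delay per hop = L/R = 34328/923000000 = 37.1918 μs; 3 hops → 111.575 μs.
Propagation delays (d/s per hop): 13.65, 1.56522, 3.25 μs; sum = 18.4652 μs.
Processing at 2 router(s): 2 × 2.4 ms = 4800 μs.
End-to-end = 4930 μs.

4930 μs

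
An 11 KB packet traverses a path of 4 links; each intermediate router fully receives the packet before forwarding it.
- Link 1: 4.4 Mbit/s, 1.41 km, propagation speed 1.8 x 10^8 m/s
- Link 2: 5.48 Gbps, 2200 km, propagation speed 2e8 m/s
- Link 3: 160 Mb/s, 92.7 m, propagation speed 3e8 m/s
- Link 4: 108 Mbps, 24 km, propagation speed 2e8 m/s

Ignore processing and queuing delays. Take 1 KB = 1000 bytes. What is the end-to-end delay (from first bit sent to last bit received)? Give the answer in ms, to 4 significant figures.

L = 88000 bits.
Transmission delays (L/R per hop): 20, 0.0160584, 0.55, 0.814815 ms; sum = 21.3809 ms.
Propagation delays (d/s per hop): 0.00783333, 11, 0.000309, 0.12 ms; sum = 11.1281 ms.
End-to-end = 32.51 ms.

32.51 ms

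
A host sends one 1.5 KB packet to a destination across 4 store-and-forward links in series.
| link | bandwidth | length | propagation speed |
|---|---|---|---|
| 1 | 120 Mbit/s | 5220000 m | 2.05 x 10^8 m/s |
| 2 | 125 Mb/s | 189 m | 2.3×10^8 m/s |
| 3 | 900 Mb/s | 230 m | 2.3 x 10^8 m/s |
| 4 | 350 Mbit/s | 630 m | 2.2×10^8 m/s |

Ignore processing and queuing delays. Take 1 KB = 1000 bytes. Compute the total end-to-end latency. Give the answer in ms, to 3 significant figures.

L = 12000 bits.
Transmission delays (L/R per hop): 0.1, 0.096, 0.0133333, 0.0342857 ms; sum = 0.243619 ms.
Propagation delays (d/s per hop): 25.4634, 0.000821739, 0.001, 0.00286364 ms; sum = 25.4681 ms.
End-to-end = 25.7 ms.

25.7 ms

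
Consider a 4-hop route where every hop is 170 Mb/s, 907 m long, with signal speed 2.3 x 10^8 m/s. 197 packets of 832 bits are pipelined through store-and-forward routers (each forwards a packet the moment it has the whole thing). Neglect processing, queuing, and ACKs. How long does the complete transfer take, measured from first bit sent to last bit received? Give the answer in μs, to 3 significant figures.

995 μs

Per-hop transmission t_tx = L/R = 832/170000000 = 4.89412 μs.
Per-hop propagation t_prop = 907/2.3e+08 = 3.94348 μs.
Pipeline fill: first packet needs 4·t_tx to clear all hops; remaining 196 packets each add one t_tx.
Total = (4+197-1)·t_tx + 4·t_prop = 200·4.89412 + 4·3.94348 = 995 μs.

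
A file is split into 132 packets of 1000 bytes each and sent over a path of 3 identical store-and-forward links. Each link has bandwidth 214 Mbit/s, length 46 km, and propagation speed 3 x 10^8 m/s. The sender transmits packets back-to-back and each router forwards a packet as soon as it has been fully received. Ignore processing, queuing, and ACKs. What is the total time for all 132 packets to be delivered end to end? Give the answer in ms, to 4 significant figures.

Per-hop transmission t_tx = L/R = 8000/214000000 = 0.0373832 ms.
Per-hop propagation t_prop = 46000/300000000 = 0.153333 ms.
Pipeline fill: first packet needs 3·t_tx to clear all hops; remaining 131 packets each add one t_tx.
Total = (3+132-1)·t_tx + 3·t_prop = 134·0.0373832 + 3·0.153333 = 5.469 ms.

5.469 ms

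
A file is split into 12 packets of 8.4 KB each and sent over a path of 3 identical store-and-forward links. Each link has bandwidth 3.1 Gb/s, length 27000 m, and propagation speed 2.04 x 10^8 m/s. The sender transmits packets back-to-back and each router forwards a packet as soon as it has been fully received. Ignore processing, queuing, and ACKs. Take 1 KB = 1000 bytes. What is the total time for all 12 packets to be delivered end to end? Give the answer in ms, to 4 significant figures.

0.7005 ms

Per-hop transmission t_tx = L/R = 67200/3100000000 = 0.0216774 ms.
Per-hop propagation t_prop = 27000/204000000 = 0.132353 ms.
Pipeline fill: first packet needs 3·t_tx to clear all hops; remaining 11 packets each add one t_tx.
Total = (3+12-1)·t_tx + 3·t_prop = 14·0.0216774 + 3·0.132353 = 0.7005 ms.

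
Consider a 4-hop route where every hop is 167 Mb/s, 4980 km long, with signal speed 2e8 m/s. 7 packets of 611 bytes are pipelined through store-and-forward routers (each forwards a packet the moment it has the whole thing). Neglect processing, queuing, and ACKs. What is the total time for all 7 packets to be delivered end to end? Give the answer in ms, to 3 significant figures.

Per-hop transmission t_tx = L/R = 4888/167000000 = 0.0292695 ms.
Per-hop propagation t_prop = 4980000/200000000 = 24.9 ms.
Pipeline fill: first packet needs 4·t_tx to clear all hops; remaining 6 packets each add one t_tx.
Total = (4+7-1)·t_tx + 4·t_prop = 10·0.0292695 + 4·24.9 = 99.9 ms.

99.9 ms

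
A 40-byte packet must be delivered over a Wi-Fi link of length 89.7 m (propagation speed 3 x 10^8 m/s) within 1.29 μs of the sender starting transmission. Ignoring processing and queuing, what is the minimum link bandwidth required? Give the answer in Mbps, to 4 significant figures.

L = 320 bits.
Propagation delay = 89.7 / 300000000 = 0.299 μs.
Transmission budget = 1.29 − 0.299 = 0.991 μs.
R ≥ L / t_tx = 320 bits / 9.91e-07 s = 322.9 Mbps.

322.9 Mbps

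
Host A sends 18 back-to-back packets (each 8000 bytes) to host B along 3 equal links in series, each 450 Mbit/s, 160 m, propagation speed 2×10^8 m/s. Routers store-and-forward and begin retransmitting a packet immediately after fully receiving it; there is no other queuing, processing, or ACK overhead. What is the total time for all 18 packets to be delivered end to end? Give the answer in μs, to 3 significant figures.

2850 μs

Per-hop transmission t_tx = L/R = 64000/450000000 = 142.222 μs.
Per-hop propagation t_prop = 160/200000000 = 0.8 μs.
Pipeline fill: first packet needs 3·t_tx to clear all hops; remaining 17 packets each add one t_tx.
Total = (3+18-1)·t_tx + 3·t_prop = 20·142.222 + 3·0.8 = 2850 μs.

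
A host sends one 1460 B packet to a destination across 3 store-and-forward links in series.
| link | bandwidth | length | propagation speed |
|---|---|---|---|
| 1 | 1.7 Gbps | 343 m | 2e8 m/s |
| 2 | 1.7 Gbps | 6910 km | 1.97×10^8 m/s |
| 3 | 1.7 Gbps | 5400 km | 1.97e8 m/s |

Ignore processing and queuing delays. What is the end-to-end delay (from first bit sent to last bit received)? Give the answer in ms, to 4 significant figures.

62.51 ms

L = 1460 × 8 = 11680 bits.
Transmission delay per hop = L/R = 11680/1700000000 = 0.00687059 ms; 3 hops → 0.0206118 ms.
Propagation delays (d/s per hop): 0.001715, 35.0761, 27.4112 ms; sum = 62.489 ms.
End-to-end = 62.51 ms.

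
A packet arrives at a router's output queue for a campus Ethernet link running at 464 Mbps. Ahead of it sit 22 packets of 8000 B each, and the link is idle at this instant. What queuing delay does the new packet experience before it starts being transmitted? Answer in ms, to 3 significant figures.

Each queued packet: L/R = 64000/464000000 = 0.137931 ms.
22 queued → 3.03448 ms.
Queuing delay = 3.03 ms.

3.03 ms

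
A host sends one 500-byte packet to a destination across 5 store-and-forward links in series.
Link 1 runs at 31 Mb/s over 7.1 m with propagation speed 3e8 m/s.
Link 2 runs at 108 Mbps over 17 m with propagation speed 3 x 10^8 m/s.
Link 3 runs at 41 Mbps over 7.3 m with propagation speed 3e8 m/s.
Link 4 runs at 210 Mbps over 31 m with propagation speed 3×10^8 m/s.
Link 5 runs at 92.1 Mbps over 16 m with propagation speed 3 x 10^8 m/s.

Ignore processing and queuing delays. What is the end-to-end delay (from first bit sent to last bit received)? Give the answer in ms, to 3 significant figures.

L = 500 × 8 = 4000 bits.
Transmission delays (L/R per hop): 0.129032, 0.037037, 0.097561, 0.0190476, 0.0434311 ms; sum = 0.326109 ms.
Propagation delays (d/s per hop): 2.36667e-05, 5.66667e-05, 2.43333e-05, 0.000103333, 5.33333e-05 ms; sum = 0.000261333 ms.
End-to-end = 0.326 ms.

0.326 ms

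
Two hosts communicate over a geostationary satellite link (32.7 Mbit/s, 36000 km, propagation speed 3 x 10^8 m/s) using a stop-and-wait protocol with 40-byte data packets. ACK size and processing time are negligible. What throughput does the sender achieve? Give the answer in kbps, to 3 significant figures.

1.33 kbps

t_tx = L/R = 320/3.27e+07 = 9.78593e-06 s.
t_prop = 36000000/300000000 = 0.12 s; RTT = 0.24 s.
Cycle = t_tx + RTT = 0.24001 s.
Throughput = L / cycle = 320 / 0.24001 = 1.33 kbps.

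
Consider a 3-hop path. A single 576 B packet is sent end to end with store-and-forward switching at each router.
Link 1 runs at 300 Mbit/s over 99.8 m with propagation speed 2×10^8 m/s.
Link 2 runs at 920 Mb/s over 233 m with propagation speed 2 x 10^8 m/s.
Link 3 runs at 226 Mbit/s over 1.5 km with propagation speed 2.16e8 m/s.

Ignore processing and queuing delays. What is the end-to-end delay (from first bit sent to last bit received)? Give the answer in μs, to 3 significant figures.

49.4 μs

L = 576 × 8 = 4608 bits.
Transmission delays (L/R per hop): 15.36, 5.0087, 20.3894 μs; sum = 40.7581 μs.
Propagation delays (d/s per hop): 0.499, 1.165, 6.94444 μs; sum = 8.60844 μs.
End-to-end = 49.4 μs.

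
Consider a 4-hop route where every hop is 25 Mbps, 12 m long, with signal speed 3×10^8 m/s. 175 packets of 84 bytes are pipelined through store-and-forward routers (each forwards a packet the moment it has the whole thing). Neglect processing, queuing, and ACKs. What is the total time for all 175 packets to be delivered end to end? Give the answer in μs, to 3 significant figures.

4780 μs

Per-hop transmission t_tx = L/R = 672/25000000 = 26.88 μs.
Per-hop propagation t_prop = 12/300000000 = 0.04 μs.
Pipeline fill: first packet needs 4·t_tx to clear all hops; remaining 174 packets each add one t_tx.
Total = (4+175-1)·t_tx + 4·t_prop = 178·26.88 + 4·0.04 = 4780 μs.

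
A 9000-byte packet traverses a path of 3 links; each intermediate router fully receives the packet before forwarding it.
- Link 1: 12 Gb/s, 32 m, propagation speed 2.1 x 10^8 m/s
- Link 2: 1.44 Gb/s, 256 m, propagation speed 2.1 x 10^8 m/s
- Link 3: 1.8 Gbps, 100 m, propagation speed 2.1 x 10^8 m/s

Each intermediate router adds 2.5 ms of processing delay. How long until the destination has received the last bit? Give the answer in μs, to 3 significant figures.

L = 9000 × 8 = 72000 bits.
Transmission delays (L/R per hop): 6, 50, 40 μs; sum = 96 μs.
Propagation delays (d/s per hop): 0.152381, 1.21905, 0.47619 μs; sum = 1.84762 μs.
Processing at 2 router(s): 2 × 2.5 ms = 5000 μs.
End-to-end = 5100 μs.

5100 μs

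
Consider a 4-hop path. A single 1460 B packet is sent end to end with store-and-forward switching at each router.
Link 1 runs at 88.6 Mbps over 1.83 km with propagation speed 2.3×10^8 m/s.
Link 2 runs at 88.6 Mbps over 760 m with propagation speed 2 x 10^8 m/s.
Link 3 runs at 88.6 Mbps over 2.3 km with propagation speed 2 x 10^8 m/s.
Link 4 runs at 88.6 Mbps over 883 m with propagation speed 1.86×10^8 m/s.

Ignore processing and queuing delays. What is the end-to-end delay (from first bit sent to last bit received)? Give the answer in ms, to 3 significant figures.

0.555 ms

L = 1460 × 8 = 11680 bits.
Transmission delay per hop = L/R = 11680/88600000 = 0.131828 ms; 4 hops → 0.527314 ms.
Propagation delays (d/s per hop): 0.00795652, 0.0038, 0.0115, 0.00474731 ms; sum = 0.0280038 ms.
End-to-end = 0.555 ms.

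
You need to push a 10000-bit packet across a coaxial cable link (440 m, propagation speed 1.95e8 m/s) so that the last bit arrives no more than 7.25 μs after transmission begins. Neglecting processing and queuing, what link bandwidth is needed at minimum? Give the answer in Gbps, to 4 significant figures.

Propagation delay = 440 / 195000000 = 2.25641 μs.
Transmission budget = 7.25 − 2.25641 = 4.99359 μs.
R ≥ L / t_tx = 10000 bits / 4.99359e-06 s = 2.003 Gbps.

2.003 Gbps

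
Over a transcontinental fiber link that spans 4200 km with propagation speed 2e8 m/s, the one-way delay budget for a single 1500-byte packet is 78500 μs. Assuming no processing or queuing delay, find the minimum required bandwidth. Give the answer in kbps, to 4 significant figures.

208.7 kbps

L = 12000 bits.
Propagation delay = 4200000 / 200000000 = 21000 μs.
Transmission budget = 78500 − 21000 = 57500 μs.
R ≥ L / t_tx = 12000 bits / 0.0575 s = 208.7 kbps.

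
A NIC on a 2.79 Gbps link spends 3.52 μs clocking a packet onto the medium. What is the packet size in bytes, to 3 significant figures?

1230 bytes

L = R × t_tx = 2790000000 b/s × 3.52e-06 s = 9820.8 bits.
In bytes: 9820.8 / 8 = 1230 bytes.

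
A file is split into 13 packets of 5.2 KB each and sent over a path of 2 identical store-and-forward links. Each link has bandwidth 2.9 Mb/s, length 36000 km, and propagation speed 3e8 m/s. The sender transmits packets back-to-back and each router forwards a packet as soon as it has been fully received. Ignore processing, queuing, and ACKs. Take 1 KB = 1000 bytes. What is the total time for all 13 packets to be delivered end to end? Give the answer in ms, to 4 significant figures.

Per-hop transmission t_tx = L/R = 41600/2900000 = 14.3448 ms.
Per-hop propagation t_prop = 36000000/300000000 = 120 ms.
Pipeline fill: first packet needs 2·t_tx to clear all hops; remaining 12 packets each add one t_tx.
Total = (2+13-1)·t_tx + 2·t_prop = 14·14.3448 + 2·120 = 440.8 ms.

440.8 ms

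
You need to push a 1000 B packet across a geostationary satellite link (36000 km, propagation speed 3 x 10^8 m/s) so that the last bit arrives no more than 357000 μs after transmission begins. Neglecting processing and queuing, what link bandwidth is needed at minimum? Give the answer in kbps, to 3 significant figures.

33.8 kbps

L = 8000 bits.
Propagation delay = 36000000 / 300000000 = 120000 μs.
Transmission budget = 357000 − 120000 = 237000 μs.
R ≥ L / t_tx = 8000 bits / 0.237 s = 33.8 kbps.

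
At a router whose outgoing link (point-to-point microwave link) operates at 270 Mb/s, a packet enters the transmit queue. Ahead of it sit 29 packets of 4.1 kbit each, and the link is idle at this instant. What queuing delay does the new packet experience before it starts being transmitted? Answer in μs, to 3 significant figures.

Each queued packet: L/R = 4100/270000000 = 15.1852 μs.
29 queued → 440.37 μs.
Queuing delay = 440 μs.

440 μs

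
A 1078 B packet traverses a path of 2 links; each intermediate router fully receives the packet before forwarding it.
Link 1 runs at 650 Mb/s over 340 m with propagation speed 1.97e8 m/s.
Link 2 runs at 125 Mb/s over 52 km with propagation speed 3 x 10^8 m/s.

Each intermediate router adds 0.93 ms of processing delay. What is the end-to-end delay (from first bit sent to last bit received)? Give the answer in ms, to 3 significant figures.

L = 1078 × 8 = 8624 bits.
Transmission delays (L/R per hop): 0.0132677, 0.068992 ms; sum = 0.0822597 ms.
Propagation delays (d/s per hop): 0.00172589, 0.173333 ms; sum = 0.175059 ms.
Processing at 1 router(s): 1 × 0.93 ms = 0.93 ms.
End-to-end = 1.19 ms.

1.19 ms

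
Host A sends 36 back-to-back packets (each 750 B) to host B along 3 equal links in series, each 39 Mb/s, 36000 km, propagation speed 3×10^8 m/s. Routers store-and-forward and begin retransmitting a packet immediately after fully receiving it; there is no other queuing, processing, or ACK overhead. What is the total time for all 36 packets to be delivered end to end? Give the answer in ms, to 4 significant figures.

365.8 ms

Per-hop transmission t_tx = L/R = 6000/39000000 = 0.153846 ms.
Per-hop propagation t_prop = 36000000/300000000 = 120 ms.
Pipeline fill: first packet needs 3·t_tx to clear all hops; remaining 35 packets each add one t_tx.
Total = (3+36-1)·t_tx + 3·t_prop = 38·0.153846 + 3·120 = 365.8 ms.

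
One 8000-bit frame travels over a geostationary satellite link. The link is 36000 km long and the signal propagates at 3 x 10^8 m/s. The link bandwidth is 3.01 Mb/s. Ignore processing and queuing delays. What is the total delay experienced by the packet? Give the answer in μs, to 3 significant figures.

123000 μs

Transmission delay = L/R = 8000 / 3010000 = 2657.81 μs.
Propagation delay = d/s = 36000000 m / 300000000 m/s = 120000 μs.
Total = 123000 μs.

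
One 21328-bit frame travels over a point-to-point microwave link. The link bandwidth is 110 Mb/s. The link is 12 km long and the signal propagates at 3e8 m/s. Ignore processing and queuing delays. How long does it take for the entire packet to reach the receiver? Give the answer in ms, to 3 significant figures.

Transmission delay = L/R = 21328 / 110000000 = 0.193891 ms.
Propagation delay = d/s = 12000 m / 300000000 m/s = 0.04 ms.
Total = 0.234 ms.

0.234 ms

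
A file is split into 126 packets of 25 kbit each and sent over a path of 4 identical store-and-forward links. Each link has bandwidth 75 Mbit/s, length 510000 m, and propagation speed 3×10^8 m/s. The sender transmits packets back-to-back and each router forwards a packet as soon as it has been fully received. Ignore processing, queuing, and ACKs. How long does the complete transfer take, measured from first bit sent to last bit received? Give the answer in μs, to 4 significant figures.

49800 μs

Per-hop transmission t_tx = L/R = 25000/75000000 = 333.333 μs.
Per-hop propagation t_prop = 510000/300000000 = 1700 μs.
Pipeline fill: first packet needs 4·t_tx to clear all hops; remaining 125 packets each add one t_tx.
Total = (4+126-1)·t_tx + 4·t_prop = 129·333.333 + 4·1700 = 49800 μs.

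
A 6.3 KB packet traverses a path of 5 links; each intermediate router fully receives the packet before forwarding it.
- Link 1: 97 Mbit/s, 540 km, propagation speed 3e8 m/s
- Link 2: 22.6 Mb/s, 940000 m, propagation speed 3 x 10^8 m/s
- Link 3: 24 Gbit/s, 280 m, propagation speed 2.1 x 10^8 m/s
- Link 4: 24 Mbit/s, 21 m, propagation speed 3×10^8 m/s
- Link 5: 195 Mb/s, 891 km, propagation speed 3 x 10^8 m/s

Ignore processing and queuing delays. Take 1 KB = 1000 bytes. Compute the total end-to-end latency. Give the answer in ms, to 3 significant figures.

L = 50400 bits.
Transmission delays (L/R per hop): 0.519588, 2.23009, 0.0021, 2.1, 0.258462 ms; sum = 5.11024 ms.
Propagation delays (d/s per hop): 1.8, 3.13333, 0.00133333, 7e-05, 2.97 ms; sum = 7.90474 ms.
End-to-end = 13.0 ms.

13.0 ms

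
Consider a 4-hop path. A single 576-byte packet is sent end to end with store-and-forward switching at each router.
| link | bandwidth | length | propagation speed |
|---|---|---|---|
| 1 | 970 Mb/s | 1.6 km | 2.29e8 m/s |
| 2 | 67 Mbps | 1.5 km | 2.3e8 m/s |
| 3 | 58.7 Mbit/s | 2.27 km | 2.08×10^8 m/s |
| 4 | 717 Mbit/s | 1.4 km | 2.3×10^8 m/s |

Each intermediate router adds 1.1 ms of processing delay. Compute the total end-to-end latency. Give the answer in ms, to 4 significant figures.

3.489 ms

L = 576 × 8 = 4608 bits.
Transmission delays (L/R per hop): 0.00475052, 0.0687761, 0.0785009, 0.00642678 ms; sum = 0.158454 ms.
Propagation delays (d/s per hop): 0.0069869, 0.00652174, 0.0109135, 0.00608696 ms; sum = 0.0305091 ms.
Processing at 3 router(s): 3 × 1.1 ms = 3.3 ms.
End-to-end = 3.489 ms.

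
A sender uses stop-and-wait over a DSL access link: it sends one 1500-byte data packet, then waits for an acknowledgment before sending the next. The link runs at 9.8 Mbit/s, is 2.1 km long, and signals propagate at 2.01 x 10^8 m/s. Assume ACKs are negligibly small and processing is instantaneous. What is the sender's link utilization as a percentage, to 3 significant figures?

98.3 %

t_tx = L/R = 12000/9800000 = 0.00122449 s.
t_prop = 2100/2.01e+08 = 1.04478e-05 s; RTT = 2.08955e-05 s.
Cycle = t_tx + RTT = 0.00124539 s.
Utilization = t_tx / cycle = 0.00122449/0.00124539 = 98.3 %.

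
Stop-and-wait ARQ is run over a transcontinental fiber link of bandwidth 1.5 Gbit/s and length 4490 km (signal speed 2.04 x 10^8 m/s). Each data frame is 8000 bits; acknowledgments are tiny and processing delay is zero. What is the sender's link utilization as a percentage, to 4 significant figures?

t_tx = L/R = 8000/1500000000 = 5.33333e-06 s.
t_prop = 4490000/204000000 = 0.0220098 s; RTT = 0.0440196 s.
Cycle = t_tx + RTT = 0.0440249 s.
Utilization = t_tx / cycle = 5.33333e-06/0.0440249 = 0.01211 %.

0.01211 %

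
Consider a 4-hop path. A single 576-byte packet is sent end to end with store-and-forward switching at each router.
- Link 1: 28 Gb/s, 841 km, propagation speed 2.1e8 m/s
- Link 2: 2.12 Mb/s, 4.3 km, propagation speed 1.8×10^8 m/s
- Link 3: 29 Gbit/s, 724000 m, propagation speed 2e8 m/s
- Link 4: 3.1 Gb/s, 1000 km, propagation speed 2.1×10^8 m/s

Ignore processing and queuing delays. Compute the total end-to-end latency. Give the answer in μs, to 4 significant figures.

L = 576 × 8 = 4608 bits.
Transmission delays (L/R per hop): 0.164571, 2173.58, 0.158897, 1.48645 μs; sum = 2175.39 μs.
Propagation delays (d/s per hop): 4004.76, 23.8889, 3620, 4761.9 μs; sum = 12410.6 μs.
End-to-end = 14590 μs.

14590 μs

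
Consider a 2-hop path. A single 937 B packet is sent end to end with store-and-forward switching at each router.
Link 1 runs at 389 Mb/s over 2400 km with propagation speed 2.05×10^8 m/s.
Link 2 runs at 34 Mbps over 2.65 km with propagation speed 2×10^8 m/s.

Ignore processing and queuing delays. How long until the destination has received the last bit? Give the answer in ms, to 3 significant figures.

12.0 ms

L = 937 × 8 = 7496 bits.
Transmission delays (L/R per hop): 0.0192699, 0.220471 ms; sum = 0.239741 ms.
Propagation delays (d/s per hop): 11.7073, 0.01325 ms; sum = 11.7206 ms.
End-to-end = 12.0 ms.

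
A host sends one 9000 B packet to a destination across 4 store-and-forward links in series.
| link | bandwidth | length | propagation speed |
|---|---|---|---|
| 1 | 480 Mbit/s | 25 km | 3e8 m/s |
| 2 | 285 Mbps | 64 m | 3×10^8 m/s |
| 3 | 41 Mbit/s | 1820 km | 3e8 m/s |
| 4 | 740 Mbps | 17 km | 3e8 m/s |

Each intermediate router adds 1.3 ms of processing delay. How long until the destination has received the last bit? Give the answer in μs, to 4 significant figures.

12360 μs

L = 9000 × 8 = 72000 bits.
Transmission delays (L/R per hop): 150, 252.632, 1756.1, 97.2973 μs; sum = 2256.03 μs.
Propagation delays (d/s per hop): 83.3333, 0.213333, 6066.67, 56.6667 μs; sum = 6206.88 μs.
Processing at 3 router(s): 3 × 1.3 ms = 3900 μs.
End-to-end = 12360 μs.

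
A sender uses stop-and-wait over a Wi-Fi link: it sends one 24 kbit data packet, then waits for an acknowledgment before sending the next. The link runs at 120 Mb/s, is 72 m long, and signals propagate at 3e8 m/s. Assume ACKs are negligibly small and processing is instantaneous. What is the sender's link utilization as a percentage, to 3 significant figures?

99.8 %

t_tx = L/R = 24000/120000000 = 0.0002 s.
t_prop = 72/300000000 = 2.4e-07 s; RTT = 4.8e-07 s.
Cycle = t_tx + RTT = 0.00020048 s.
Utilization = t_tx / cycle = 0.0002/0.00020048 = 99.8 %.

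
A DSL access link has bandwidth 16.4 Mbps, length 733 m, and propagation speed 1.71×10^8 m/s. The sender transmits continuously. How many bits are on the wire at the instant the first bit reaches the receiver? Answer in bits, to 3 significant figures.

70.3 bits

Propagation delay = 733 / 171000000 = 4.28655e-06 s.
BDP = R × t_prop = 1.64e+07 × 4.28655e-06 = 70.2994 bits.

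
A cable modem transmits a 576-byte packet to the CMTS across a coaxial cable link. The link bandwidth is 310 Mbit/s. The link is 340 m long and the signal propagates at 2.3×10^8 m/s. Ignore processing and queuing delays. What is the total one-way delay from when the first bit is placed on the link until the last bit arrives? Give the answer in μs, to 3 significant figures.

16.3 μs

L = 576 × 8 = 4608 bits.
Transmission delay = L/R = 4608 / 310000000 = 14.8645 μs.
Propagation delay = d/s = 340 m / 2.3e+08 m/s = 1.47826 μs.
Total = 16.3 μs.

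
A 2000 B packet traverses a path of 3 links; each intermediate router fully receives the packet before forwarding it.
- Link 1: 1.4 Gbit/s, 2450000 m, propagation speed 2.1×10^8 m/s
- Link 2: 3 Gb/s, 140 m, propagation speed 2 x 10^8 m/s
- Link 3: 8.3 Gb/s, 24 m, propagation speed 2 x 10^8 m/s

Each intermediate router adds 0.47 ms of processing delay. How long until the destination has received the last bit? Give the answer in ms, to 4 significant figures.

12.63 ms

L = 2000 × 8 = 16000 bits.
Transmission delays (L/R per hop): 0.0114286, 0.00533333, 0.00192771 ms; sum = 0.0186896 ms.
Propagation delays (d/s per hop): 11.6667, 0.0007, 0.00012 ms; sum = 11.6675 ms.
Processing at 2 router(s): 2 × 0.47 ms = 0.94 ms.
End-to-end = 12.63 ms.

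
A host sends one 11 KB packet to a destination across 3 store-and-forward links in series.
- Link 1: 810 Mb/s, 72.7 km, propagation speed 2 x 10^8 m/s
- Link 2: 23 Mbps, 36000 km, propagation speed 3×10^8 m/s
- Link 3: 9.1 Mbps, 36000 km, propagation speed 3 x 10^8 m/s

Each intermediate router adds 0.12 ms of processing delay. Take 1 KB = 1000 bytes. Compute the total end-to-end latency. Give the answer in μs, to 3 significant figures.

L = 88000 bits.
Transmission delays (L/R per hop): 108.642, 3826.09, 9670.33 μs; sum = 13605.1 μs.
Propagation delays (d/s per hop): 363.5, 120000, 120000 μs; sum = 240364 μs.
Processing at 2 router(s): 2 × 0.12 ms = 240 μs.
End-to-end = 254000 μs.

254000 μs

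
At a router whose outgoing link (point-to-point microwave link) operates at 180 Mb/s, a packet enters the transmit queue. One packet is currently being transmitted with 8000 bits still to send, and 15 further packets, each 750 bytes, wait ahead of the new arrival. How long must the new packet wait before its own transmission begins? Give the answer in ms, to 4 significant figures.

0.5444 ms

Each queued packet: L/R = 6000/180000000 = 0.0333333 ms.
15 queued → 0.5 ms.
Plus remaining 8000 bits of current packet: 0.0444444 ms.
Queuing delay = 0.5444 ms.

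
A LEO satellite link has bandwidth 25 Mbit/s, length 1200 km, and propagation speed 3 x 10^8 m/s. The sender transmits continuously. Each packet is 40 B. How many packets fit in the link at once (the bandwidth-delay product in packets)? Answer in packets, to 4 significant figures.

312.5 packets

Propagation delay = 1200000 / 300000000 = 0.004 s.
BDP = R × t_prop = 25000000 × 0.004 = 100000 bits.
In packets of 320 bits: 312.5 packets.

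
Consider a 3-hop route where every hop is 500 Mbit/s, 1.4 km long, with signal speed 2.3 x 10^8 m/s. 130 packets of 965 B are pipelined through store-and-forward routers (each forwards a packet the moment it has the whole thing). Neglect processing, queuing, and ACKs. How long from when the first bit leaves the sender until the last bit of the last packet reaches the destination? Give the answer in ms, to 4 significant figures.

Per-hop transmission t_tx = L/R = 7720/500000000 = 0.01544 ms.
Per-hop propagation t_prop = 1400/2.3e+08 = 0.00608696 ms.
Pipeline fill: first packet needs 3·t_tx to clear all hops; remaining 129 packets each add one t_tx.
Total = (3+130-1)·t_tx + 3·t_prop = 132·0.01544 + 3·0.00608696 = 2.056 ms.

2.056 ms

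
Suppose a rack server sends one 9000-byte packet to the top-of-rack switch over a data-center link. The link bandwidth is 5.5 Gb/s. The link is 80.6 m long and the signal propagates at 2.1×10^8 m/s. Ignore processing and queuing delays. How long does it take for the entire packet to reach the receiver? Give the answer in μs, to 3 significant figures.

13.5 μs

L = 9000 × 8 = 72000 bits.
Transmission delay = L/R = 72000 / 5500000000 = 13.0909 μs.
Propagation delay = d/s = 80.6 m / 210000000 m/s = 0.38381 μs.
Total = 13.5 μs.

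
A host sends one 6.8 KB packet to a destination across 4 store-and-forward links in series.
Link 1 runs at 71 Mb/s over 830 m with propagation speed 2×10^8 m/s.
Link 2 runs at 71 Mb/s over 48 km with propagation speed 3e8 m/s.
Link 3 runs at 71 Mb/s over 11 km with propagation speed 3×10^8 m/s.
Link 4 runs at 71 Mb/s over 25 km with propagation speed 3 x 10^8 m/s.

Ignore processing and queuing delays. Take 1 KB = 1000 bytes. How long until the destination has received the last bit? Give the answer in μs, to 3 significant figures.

3350 μs

L = 54400 bits.
Transmission delay per hop = L/R = 54400/71000000 = 766.197 μs; 4 hops → 3064.79 μs.
Propagation delays (d/s per hop): 4.15, 160, 36.6667, 83.3333 μs; sum = 284.15 μs.
End-to-end = 3350 μs.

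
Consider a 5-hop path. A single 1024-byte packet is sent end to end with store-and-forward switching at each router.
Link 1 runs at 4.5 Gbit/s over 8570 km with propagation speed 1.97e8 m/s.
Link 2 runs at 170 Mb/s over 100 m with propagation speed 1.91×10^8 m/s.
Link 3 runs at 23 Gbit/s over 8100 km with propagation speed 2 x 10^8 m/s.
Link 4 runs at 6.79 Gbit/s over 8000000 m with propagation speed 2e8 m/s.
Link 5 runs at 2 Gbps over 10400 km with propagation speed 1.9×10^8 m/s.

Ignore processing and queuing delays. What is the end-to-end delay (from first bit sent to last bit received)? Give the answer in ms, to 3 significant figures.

L = 1024 × 8 = 8192 bits.
Transmission delays (L/R per hop): 0.00182044, 0.0481882, 0.000356174, 0.00120648, 0.004096 ms; sum = 0.0556673 ms.
Propagation delays (d/s per hop): 43.5025, 0.00052356, 40.5, 40, 54.7368 ms; sum = 178.74 ms.
End-to-end = 179 ms.

179 ms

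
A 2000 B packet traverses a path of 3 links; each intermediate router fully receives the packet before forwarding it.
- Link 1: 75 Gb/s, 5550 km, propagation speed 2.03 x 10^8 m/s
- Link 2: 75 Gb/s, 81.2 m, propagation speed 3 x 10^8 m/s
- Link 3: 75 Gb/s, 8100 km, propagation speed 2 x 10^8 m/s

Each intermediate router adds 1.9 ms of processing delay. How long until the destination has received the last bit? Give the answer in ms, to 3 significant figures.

71.6 ms

L = 2000 × 8 = 16000 bits.
Transmission delay per hop = L/R = 16000/75000000000 = 0.000213333 ms; 3 hops → 0.00064 ms.
Propagation delays (d/s per hop): 27.3399, 0.000270667, 40.5 ms; sum = 67.8402 ms.
Processing at 2 router(s): 2 × 1.9 ms = 3.8 ms.
End-to-end = 71.6 ms.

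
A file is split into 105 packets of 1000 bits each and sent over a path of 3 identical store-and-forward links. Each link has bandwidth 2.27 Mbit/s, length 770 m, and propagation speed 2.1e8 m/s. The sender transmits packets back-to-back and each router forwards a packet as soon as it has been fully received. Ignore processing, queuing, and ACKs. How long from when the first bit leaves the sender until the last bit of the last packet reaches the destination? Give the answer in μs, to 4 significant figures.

47150 μs

Per-hop transmission t_tx = L/R = 1000/2270000 = 440.529 μs.
Per-hop propagation t_prop = 770/210000000 = 3.66667 μs.
Pipeline fill: first packet needs 3·t_tx to clear all hops; remaining 104 packets each add one t_tx.
Total = (3+105-1)·t_tx + 3·t_prop = 107·440.529 + 3·3.66667 = 47150 μs.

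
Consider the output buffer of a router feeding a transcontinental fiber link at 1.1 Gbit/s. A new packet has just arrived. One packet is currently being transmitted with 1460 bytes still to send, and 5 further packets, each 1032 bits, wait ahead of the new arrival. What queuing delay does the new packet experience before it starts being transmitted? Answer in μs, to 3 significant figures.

15.3 μs

Each queued packet: L/R = 1032/1100000000 = 0.938182 μs.
5 queued → 4.69091 μs.
Plus remaining 11680 bits of current packet: 10.6182 μs.
Queuing delay = 15.3 μs.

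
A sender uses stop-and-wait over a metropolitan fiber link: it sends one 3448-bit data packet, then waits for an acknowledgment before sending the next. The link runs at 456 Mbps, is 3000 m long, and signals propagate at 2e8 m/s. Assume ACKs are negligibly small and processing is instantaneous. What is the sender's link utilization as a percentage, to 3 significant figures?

20.1 %

t_tx = L/R = 3448/456000000 = 7.5614e-06 s.
t_prop = 3000/200000000 = 1.5e-05 s; RTT = 3e-05 s.
Cycle = t_tx + RTT = 3.75614e-05 s.
Utilization = t_tx / cycle = 7.5614e-06/3.75614e-05 = 20.1 %.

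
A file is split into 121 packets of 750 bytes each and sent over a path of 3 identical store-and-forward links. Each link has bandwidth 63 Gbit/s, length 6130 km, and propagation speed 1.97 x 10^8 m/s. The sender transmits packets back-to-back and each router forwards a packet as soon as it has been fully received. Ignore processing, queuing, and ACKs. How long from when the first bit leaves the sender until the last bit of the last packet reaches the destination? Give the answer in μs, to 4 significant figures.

93360 μs

Per-hop transmission t_tx = L/R = 6000/63000000000 = 0.0952381 μs.
Per-hop propagation t_prop = 6130000/197000000 = 31116.8 μs.
Pipeline fill: first packet needs 3·t_tx to clear all hops; remaining 120 packets each add one t_tx.
Total = (3+121-1)·t_tx + 3·t_prop = 123·0.0952381 + 3·31116.8 = 93360 μs.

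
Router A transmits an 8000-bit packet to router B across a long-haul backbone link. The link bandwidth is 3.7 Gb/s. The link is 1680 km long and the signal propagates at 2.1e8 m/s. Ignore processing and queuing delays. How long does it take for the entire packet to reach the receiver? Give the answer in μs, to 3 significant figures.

8000 μs

Transmission delay = L/R = 8000 / 3700000000 = 2.16216 μs.
Propagation delay = d/s = 1680000 m / 210000000 m/s = 8000 μs.
Total = 8000 μs.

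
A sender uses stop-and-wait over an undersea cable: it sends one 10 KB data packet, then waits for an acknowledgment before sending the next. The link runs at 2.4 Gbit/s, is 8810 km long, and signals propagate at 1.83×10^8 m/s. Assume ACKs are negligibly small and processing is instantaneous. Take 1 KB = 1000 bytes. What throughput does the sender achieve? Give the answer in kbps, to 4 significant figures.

830.6 kbps

t_tx = L/R = 80000/2400000000 = 3.33333e-05 s.
t_prop = 8810000/183000000 = 0.0481421 s; RTT = 0.0962842 s.
Cycle = t_tx + RTT = 0.0963175 s.
Throughput = L / cycle = 80000 / 0.0963175 = 830.6 kbps.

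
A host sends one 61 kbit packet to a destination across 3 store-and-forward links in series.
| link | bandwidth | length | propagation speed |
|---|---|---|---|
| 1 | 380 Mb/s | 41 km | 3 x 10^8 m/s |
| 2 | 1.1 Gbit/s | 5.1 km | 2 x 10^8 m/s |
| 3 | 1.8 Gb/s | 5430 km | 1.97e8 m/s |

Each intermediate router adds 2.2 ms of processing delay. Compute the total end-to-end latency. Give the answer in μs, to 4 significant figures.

L = 61000 bits.
Transmission delays (L/R per hop): 160.526, 55.4545, 33.8889 μs; sum = 249.87 μs.
Propagation delays (d/s per hop): 136.667, 25.5, 27563.5 μs; sum = 27725.6 μs.
Processing at 2 router(s): 2 × 2.2 ms = 4400 μs.
End-to-end = 32380 μs.

32380 μs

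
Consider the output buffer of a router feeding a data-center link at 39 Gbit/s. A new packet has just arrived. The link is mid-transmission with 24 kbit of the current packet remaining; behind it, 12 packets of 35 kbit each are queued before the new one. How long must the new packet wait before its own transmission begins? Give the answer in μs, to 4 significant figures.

Each queued packet: L/R = 35000/39000000000 = 0.897436 μs.
12 queued → 10.7692 μs.
Plus remaining 24000 bits of current packet: 0.615385 μs.
Queuing delay = 11.38 μs.

11.38 μs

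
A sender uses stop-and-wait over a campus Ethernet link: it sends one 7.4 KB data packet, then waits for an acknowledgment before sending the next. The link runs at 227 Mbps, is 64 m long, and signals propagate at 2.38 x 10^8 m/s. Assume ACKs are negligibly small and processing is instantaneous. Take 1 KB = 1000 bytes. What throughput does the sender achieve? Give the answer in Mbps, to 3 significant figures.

t_tx = L/R = 59200/227000000 = 0.000260793 s.
t_prop = 64/238000000 = 2.68908e-07 s; RTT = 5.37815e-07 s.
Cycle = t_tx + RTT = 0.000261331 s.
Throughput = L / cycle = 59200 / 0.000261331 = 227 Mbps.

227 Mbps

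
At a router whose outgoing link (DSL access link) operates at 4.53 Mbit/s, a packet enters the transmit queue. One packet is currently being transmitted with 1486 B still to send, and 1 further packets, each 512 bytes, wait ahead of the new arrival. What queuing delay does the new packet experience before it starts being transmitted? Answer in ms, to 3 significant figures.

Each queued packet: L/R = 4096/4530000 = 0.904194 ms.
1 queued → 0.904194 ms.
Plus remaining 11888 bits of current packet: 2.62428 ms.
Queuing delay = 3.53 ms.

3.53 ms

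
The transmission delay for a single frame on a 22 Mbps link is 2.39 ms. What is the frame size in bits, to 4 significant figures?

52580 bits

L = R × t_tx = 22000000 b/s × 0.00239 s = 52580 bits.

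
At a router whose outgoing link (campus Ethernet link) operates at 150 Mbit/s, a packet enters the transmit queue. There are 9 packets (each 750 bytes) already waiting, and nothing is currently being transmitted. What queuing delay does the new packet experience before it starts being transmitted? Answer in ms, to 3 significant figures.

0.360 ms

Each queued packet: L/R = 6000/150000000 = 0.04 ms.
9 queued → 0.36 ms.
Queuing delay = 0.360 ms.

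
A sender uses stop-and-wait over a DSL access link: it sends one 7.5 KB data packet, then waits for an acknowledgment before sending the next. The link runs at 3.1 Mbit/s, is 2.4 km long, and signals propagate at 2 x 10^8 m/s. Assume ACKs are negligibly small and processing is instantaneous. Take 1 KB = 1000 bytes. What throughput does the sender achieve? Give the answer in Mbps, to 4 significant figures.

t_tx = L/R = 60000/3100000 = 0.0193548 s.
t_prop = 2400/200000000 = 1.2e-05 s; RTT = 2.4e-05 s.
Cycle = t_tx + RTT = 0.0193788 s.
Throughput = L / cycle = 60000 / 0.0193788 = 3.096 Mbps.

3.096 Mbps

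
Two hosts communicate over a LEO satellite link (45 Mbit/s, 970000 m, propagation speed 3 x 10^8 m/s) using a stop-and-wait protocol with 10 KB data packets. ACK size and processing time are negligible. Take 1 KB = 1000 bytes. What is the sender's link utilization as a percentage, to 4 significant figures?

21.56 %

t_tx = L/R = 80000/45000000 = 0.00177778 s.
t_prop = 970000/300000000 = 0.00323333 s; RTT = 0.00646667 s.
Cycle = t_tx + RTT = 0.00824444 s.
Utilization = t_tx / cycle = 0.00177778/0.00824444 = 21.56 %.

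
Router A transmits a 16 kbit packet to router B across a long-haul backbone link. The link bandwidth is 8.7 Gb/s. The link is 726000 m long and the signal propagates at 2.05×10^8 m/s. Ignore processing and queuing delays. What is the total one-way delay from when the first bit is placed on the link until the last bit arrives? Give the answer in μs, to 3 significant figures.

L = 16000 bits.
Transmission delay = L/R = 16000 / 8700000000 = 1.83908 μs.
Propagation delay = d/s = 726000 m / 2.05e+08 m/s = 3541.46 μs.
Total = 3540 μs.

3540 μs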